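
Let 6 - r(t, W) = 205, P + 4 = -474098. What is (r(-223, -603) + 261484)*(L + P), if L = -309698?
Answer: -204795183000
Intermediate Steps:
P = -474102 (P = -4 - 474098 = -474102)
r(t, W) = -199 (r(t, W) = 6 - 1*205 = 6 - 205 = -199)
(r(-223, -603) + 261484)*(L + P) = (-199 + 261484)*(-309698 - 474102) = 261285*(-783800) = -204795183000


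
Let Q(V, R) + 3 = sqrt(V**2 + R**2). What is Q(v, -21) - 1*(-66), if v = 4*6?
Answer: 63 + 3*sqrt(113) ≈ 94.890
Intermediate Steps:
v = 24
Q(V, R) = -3 + sqrt(R**2 + V**2) (Q(V, R) = -3 + sqrt(V**2 + R**2) = -3 + sqrt(R**2 + V**2))
Q(v, -21) - 1*(-66) = (-3 + sqrt((-21)**2 + 24**2)) - 1*(-66) = (-3 + sqrt(441 + 576)) + 66 = (-3 + sqrt(1017)) + 66 = (-3 + 3*sqrt(113)) + 66 = 63 + 3*sqrt(113)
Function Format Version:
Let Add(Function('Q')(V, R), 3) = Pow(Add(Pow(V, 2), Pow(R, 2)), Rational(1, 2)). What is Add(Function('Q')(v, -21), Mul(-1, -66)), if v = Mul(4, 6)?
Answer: Add(63, Mul(3, Pow(113, Rational(1, 2)))) ≈ 94.890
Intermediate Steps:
v = 24
Function('Q')(V, R) = Add(-3, Pow(Add(Pow(R, 2), Pow(V, 2)), Rational(1, 2))) (Function('Q')(V, R) = Add(-3, Pow(Add(Pow(V, 2), Pow(R, 2)), Rational(1, 2))) = Add(-3, Pow(Add(Pow(R, 2), Pow(V, 2)), Rational(1, 2))))
Add(Function('Q')(v, -21), Mul(-1, -66)) = Add(Add(-3, Pow(Add(Pow(-21, 2), Pow(24, 2)), Rational(1, 2))), Mul(-1, -66)) = Add(Add(-3, Pow(Add(441, 576), Rational(1, 2))), 66) = Add(Add(-3, Pow(1017, Rational(1, 2))), 66) = Add(Add(-3, Mul(3, Pow(113, Rational(1, 2)))), 66) = Add(63, Mul(3, Pow(113, Rational(1, 2))))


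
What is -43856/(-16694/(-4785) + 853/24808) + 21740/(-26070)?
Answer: -13572905903177878/1090316112699 ≈ -12449.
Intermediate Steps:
-43856/(-16694/(-4785) + 853/24808) + 21740/(-26070) = -43856/(-16694*(-1/4785) + 853*(1/24808)) + 21740*(-1/26070) = -43856/(16694/4785 + 853/24808) - 2174/2607 = -43856/418226357/118706280 - 2174/2607 = -43856*118706280/418226357 - 2174/2607 = -5205982615680/418226357 - 2174/2607 = -13572905903177878/1090316112699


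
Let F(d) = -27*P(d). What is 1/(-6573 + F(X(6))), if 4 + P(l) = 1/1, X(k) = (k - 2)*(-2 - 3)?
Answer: -1/6492 ≈ -0.00015404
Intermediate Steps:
X(k) = 10 - 5*k (X(k) = (-2 + k)*(-5) = 10 - 5*k)
P(l) = -3 (P(l) = -4 + 1/1 = -4 + 1 = -3)
F(d) = 81 (F(d) = -27*(-3) = 81)
1/(-6573 + F(X(6))) = 1/(-6573 + 81) = 1/(-6492) = -1/6492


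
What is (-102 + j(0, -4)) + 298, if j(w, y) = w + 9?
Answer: 205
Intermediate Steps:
j(w, y) = 9 + w
(-102 + j(0, -4)) + 298 = (-102 + (9 + 0)) + 298 = (-102 + 9) + 298 = -93 + 298 = 205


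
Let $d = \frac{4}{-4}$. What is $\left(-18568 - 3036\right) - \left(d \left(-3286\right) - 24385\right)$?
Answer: $-505$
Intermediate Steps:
$d = -1$ ($d = 4 \left(- \frac{1}{4}\right) = -1$)
$\left(-18568 - 3036\right) - \left(d \left(-3286\right) - 24385\right) = \left(-18568 - 3036\right) - \left(\left(-1\right) \left(-3286\right) - 24385\right) = -21604 - \left(3286 - 24385\right) = -21604 - -21099 = -21604 + 21099 = -505$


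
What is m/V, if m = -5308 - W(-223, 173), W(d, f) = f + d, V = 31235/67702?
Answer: -355977116/31235 ≈ -11397.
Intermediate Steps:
V = 31235/67702 (V = 31235*(1/67702) = 31235/67702 ≈ 0.46136)
W(d, f) = d + f
m = -5258 (m = -5308 - (-223 + 173) = -5308 - 1*(-50) = -5308 + 50 = -5258)
m/V = -5258/31235/67702 = -5258*67702/31235 = -355977116/31235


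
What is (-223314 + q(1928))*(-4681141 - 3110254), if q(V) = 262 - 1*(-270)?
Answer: 1735782560890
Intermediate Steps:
q(V) = 532 (q(V) = 262 + 270 = 532)
(-223314 + q(1928))*(-4681141 - 3110254) = (-223314 + 532)*(-4681141 - 3110254) = -222782*(-7791395) = 1735782560890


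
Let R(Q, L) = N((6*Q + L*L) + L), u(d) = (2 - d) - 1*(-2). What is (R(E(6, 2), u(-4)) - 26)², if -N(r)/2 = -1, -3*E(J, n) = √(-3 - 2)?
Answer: 576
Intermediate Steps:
E(J, n) = -I*√5/3 (E(J, n) = -√(-3 - 2)/3 = -I*√5/3)
u(d) = 4 - d (u(d) = (2 - d) + 2 = 4 - d)
N(r) = 2 (N(r) = -2*(-1) = 2)
R(Q, L) = 2
(R(E(6, 2), u(-4)) - 26)² = (2 - 26)² = (-24)² = 576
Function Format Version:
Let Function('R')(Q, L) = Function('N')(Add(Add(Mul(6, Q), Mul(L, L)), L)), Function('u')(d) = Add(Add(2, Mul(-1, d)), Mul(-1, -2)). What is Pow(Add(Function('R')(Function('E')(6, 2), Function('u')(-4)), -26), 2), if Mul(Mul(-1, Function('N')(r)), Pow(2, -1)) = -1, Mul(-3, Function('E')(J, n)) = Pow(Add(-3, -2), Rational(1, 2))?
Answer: 576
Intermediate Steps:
Function('E')(J, n) = Mul(Rational(-1, 3), I, Pow(5, Rational(1, 2))) (Function('E')(J, n) = Mul(Rational(-1, 3), Pow(Add(-3, -2), Rational(1, 2))) = Mul(Rational(-1, 3), Pow(-5, Rational(1, 2))) = Mul(Rational(-1, 3), Mul(I, Pow(5, Rational(1, 2)))) = Mul(Rational(-1, 3), I, Pow(5, Rational(1, 2))))
Function('u')(d) = Add(4, Mul(-1, d)) (Function('u')(d) = Add(Add(2, Mul(-1, d)), 2) = Add(4, Mul(-1, d)))
Function('N')(r) = 2 (Function('N')(r) = Mul(-2, -1) = 2)
Function('R')(Q, L) = 2
Pow(Add(Function('R')(Function('E')(6, 2), Function('u')(-4)), -26), 2) = Pow(Add(2, -26), 2) = Pow(-24, 2) = 576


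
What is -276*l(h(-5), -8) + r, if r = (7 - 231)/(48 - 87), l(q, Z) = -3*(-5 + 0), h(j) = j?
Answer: -161236/39 ≈ -4134.3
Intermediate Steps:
l(q, Z) = 15 (l(q, Z) = -3*(-5) = 15)
r = 224/39 (r = -224/(-39) = -224*(-1/39) = 224/39 ≈ 5.7436)
-276*l(h(-5), -8) + r = -276*15 + 224/39 = -4140 + 224/39 = -161236/39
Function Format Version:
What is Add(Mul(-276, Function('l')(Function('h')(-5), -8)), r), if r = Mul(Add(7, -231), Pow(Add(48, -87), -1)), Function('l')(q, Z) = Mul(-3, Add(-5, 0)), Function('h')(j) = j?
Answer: Rational(-161236, 39) ≈ -4134.3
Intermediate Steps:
Function('l')(q, Z) = 15 (Function('l')(q, Z) = Mul(-3, -5) = 15)
r = Rational(224, 39) (r = Mul(-224, Pow(-39, -1)) = Mul(-224, Rational(-1, 39)) = Rational(224, 39) ≈ 5.7436)
Add(Mul(-276, Function('l')(Function('h')(-5), -8)), r) = Add(Mul(-276, 15), Rational(224, 39)) = Add(-4140, Rational(224, 39)) = Rational(-161236, 39)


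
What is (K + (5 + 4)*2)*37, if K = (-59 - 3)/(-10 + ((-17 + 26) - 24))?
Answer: 18944/25 ≈ 757.76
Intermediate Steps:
K = 62/25 (K = -62/(-10 + (9 - 24)) = -62/(-10 - 15) = -62/(-25) = -62*(-1/25) = 62/25 ≈ 2.4800)
(K + (5 + 4)*2)*37 = (62/25 + (5 + 4)*2)*37 = (62/25 + 9*2)*37 = (62/25 + 18)*37 = (512/25)*37 = 18944/25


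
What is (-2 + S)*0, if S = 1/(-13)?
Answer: 0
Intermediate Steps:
S = -1/13 ≈ -0.076923
(-2 + S)*0 = (-2 - 1/13)*0 = -27/13*0 = 0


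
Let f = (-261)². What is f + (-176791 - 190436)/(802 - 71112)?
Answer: 4789954737/70310 ≈ 68126.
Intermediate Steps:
f = 68121
f + (-176791 - 190436)/(802 - 71112) = 68121 + (-176791 - 190436)/(802 - 71112) = 68121 - 367227/(-70310) = 68121 - 367227*(-1/70310) = 68121 + 367227/70310 = 4789954737/70310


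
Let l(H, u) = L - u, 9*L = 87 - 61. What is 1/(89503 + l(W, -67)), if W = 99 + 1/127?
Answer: 9/806156 ≈ 1.1164e-5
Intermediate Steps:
W = 12574/127 (W = 99 + 1/127 = 12574/127 ≈ 99.008)
L = 26/9 (L = (87 - 61)/9 = (⅑)*26 = 26/9 ≈ 2.8889)
l(H, u) = 26/9 - u
1/(89503 + l(W, -67)) = 1/(89503 + (26/9 - 1*(-67))) = 1/(89503 + (26/9 + 67)) = 1/(89503 + 629/9) = 1/(806156/9) = 9/806156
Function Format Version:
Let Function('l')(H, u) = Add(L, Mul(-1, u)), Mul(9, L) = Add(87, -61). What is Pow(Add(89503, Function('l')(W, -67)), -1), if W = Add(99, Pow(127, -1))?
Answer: Rational(9, 806156) ≈ 1.1164e-5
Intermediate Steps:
W = Rational(12574, 127) (W = Add(99, Rational(1, 127)) = Rational(12574, 127) ≈ 99.008)
L = Rational(26, 9) (L = Mul(Rational(1, 9), Add(87, -61)) = Mul(Rational(1, 9), 26) = Rational(26, 9) ≈ 2.8889)
Function('l')(H, u) = Add(Rational(26, 9), Mul(-1, u))
Pow(Add(89503, Function('l')(W, -67)), -1) = Pow(Add(89503, Add(Rational(26, 9), Mul(-1, -67))), -1) = Pow(Add(89503, Add(Rational(26, 9), 67)), -1) = Pow(Add(89503, Rational(629, 9)), -1) = Pow(Rational(806156, 9), -1) = Rational(9, 806156)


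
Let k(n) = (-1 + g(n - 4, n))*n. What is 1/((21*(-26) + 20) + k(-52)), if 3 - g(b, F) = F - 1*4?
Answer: -1/3542 ≈ -0.00028233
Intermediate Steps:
g(b, F) = 7 - F (g(b, F) = 3 - (F - 1*4) = 3 - (F - 4) = 3 - (-4 + F) = 3 + (4 - F) = 7 - F)
k(n) = n*(6 - n) (k(n) = (-1 + (7 - n))*n = (6 - n)*n = n*(6 - n))
1/((21*(-26) + 20) + k(-52)) = 1/((21*(-26) + 20) - 52*(6 - 1*(-52))) = 1/((-546 + 20) - 52*(6 + 52)) = 1/(-526 - 52*58) = 1/(-526 - 3016) = 1/(-3542) = -1/3542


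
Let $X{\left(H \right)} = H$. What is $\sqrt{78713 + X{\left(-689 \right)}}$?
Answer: $2 \sqrt{19506} \approx 279.33$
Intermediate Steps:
$\sqrt{78713 + X{\left(-689 \right)}} = \sqrt{78713 - 689} = \sqrt{78024} = 2 \sqrt{19506}$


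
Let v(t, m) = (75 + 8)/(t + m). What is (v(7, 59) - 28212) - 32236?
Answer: -3989485/66 ≈ -60447.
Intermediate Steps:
v(t, m) = 83/(m + t)
(v(7, 59) - 28212) - 32236 = (83/(59 + 7) - 28212) - 32236 = (83/66 - 28212) - 32236 = -1861909/66 - 32236 = -3989485/66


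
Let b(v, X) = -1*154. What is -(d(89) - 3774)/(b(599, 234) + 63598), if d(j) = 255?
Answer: 69/1244 ≈ 0.055466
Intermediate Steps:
b(v, X) = -154
-(d(89) - 3774)/(b(599, 234) + 63598) = -(255 - 3774)/(-154 + 63598) = -(-3519)/63444 = -1*(-69/1244) = 69/1244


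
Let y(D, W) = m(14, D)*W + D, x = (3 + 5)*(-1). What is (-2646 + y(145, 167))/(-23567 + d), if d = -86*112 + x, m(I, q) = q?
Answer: -7238/11069 ≈ -0.65390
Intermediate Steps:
x = -8 (x = 8*(-1) = -8)
y(D, W) = D + D*W (y(D, W) = D*W + D = D + D*W)
d = -9640 (d = -86*112 - 8 = -9632 - 8 = -9640)
(-2646 + y(145, 167))/(-23567 + d) = (-2646 + 145*(1 + 167))/(-23567 - 9640) = (-2646 + 145*168)/(-33207) = (-2646 + 24360)*(-1/33207) = 21714*(-1/33207) = -7238/11069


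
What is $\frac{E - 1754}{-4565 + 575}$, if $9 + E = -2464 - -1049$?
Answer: $\frac{227}{285} \approx 0.79649$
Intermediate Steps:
$E = -1424$ ($E = -9 - 1415 = -1424$)
$\frac{E - 1754}{-4565 + 575} = \frac{-1424 - 1754}{-4565 + 575} = - \frac{3178}{-3990} = \left(-3178\right) \left(- \frac{1}{3990}\right) = \frac{227}{285}$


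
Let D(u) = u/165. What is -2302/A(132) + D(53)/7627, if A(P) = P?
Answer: -14631093/838970 ≈ -17.439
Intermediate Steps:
D(u) = u/165 (D(u) = u*(1/165) = u/165)
-2302/A(132) + D(53)/7627 = -2302/132 + ((1/165)*53)/7627 = -2302*1/132 + (53/165)*(1/7627) = -1151/66 + 53/1258455 = -14631093/838970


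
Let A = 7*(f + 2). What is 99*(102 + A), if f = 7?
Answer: 16335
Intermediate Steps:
A = 63 (A = 7*(7 + 2) = 7*9 = 63)
99*(102 + A) = 99*(102 + 63) = 99*165 = 16335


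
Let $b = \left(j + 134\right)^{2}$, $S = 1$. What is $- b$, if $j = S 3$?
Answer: $-18769$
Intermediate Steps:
$j = 3$ ($j = 1 \cdot 3 = 3$)
$b = 18769$ ($b = \left(3 + 134\right)^{2} = 137^{2} = 18769$)
$- b = \left(-1\right) 18769 = -18769$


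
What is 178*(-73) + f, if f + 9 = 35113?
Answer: 22110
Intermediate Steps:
f = 35104 (f = -9 + 35113 = 35104)
178*(-73) + f = 178*(-73) + 35104 = -12994 + 35104 = 22110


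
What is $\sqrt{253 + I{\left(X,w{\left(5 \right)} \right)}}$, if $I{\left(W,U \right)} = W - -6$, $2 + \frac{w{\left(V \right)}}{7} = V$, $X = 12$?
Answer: $\sqrt{271} \approx 16.462$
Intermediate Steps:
$w{\left(V \right)} = -14 + 7 V$
$I{\left(W,U \right)} = 6 + W$ ($I{\left(W,U \right)} = W + 6 = 6 + W$)
$\sqrt{253 + I{\left(X,w{\left(5 \right)} \right)}} = \sqrt{253 + \left(6 + 12\right)} = \sqrt{253 + 18} = \sqrt{271}$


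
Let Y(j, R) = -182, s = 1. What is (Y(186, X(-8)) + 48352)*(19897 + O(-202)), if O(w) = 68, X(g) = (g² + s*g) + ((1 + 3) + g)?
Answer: 961714050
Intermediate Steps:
X(g) = 4 + g² + 2*g (X(g) = (g² + 1*g) + ((1 + 3) + g) = (g² + g) + (4 + g) = (g + g²) + (4 + g) = 4 + g² + 2*g)
(Y(186, X(-8)) + 48352)*(19897 + O(-202)) = (-182 + 48352)*(19897 + 68) = 48170*19965 = 961714050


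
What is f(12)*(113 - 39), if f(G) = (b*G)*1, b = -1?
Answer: -888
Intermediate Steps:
f(G) = -G (f(G) = -G*1 = -G)
f(12)*(113 - 39) = (-1*12)*(113 - 39) = -12*74 = -888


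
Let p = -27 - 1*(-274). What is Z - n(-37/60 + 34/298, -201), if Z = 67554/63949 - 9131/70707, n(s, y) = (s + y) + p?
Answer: -200186916833329/4491497663380 ≈ -44.570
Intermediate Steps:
p = 247 (p = -27 + 274 = 247)
n(s, y) = 247 + s + y (n(s, y) = (s + y) + 247 = 247 + s + y)
Z = 4192622359/4521641943 (Z = 67554*(1/63949) - 9131*1/70707 = 67554/63949 - 9131/70707 = 4192622359/4521641943 ≈ 0.92723)
Z - n(-37/60 + 34/298, -201) = 4192622359/4521641943 - (247 + (-37/60 + 34/298) - 201) = 4192622359/4521641943 - (247 + (-37*1/60 + 34*(1/298)) - 201) = 4192622359/4521641943 - (247 + (-37/60 + 17/149) - 201) = 4192622359/4521641943 - (247 - 4493/8940 - 201) = 4192622359/4521641943 - 1*406747/8940 = 4192622359/4521641943 - 406747/8940 = -200186916833329/4491497663380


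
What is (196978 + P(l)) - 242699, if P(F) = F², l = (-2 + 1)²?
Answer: -45720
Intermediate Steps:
l = 1 (l = (-1)² = 1)
(196978 + P(l)) - 242699 = (196978 + 1²) - 242699 = (196978 + 1) - 242699 = 196979 - 242699 = -45720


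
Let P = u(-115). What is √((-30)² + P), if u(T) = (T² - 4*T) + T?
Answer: √14470 ≈ 120.29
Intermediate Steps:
u(T) = T² - 3*T
P = 13570 (P = -115*(-3 - 115) = -115*(-118) = 13570)
√((-30)² + P) = √((-30)² + 13570) = √(900 + 13570) = √14470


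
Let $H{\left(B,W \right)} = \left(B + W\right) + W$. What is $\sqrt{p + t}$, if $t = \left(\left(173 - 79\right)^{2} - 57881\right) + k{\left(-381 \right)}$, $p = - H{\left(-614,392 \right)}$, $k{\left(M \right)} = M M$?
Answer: $\sqrt{95946} \approx 309.75$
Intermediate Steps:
$k{\left(M \right)} = M^{2}$
$H{\left(B,W \right)} = B + 2 W$
$p = -170$ ($p = - (-614 + 2 \cdot 392) = - (-614 + 784) = \left(-1\right) 170 = -170$)
$t = 96116$ ($t = \left(\left(173 - 79\right)^{2} - 57881\right) + \left(-381\right)^{2} = \left(94^{2} - 57881\right) + 145161 = \left(8836 - 57881\right) + 145161 = -49045 + 145161 = 96116$)
$\sqrt{p + t} = \sqrt{-170 + 96116} = \sqrt{95946}$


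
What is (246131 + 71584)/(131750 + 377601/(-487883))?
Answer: 155007747345/64278207649 ≈ 2.4115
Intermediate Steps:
(246131 + 71584)/(131750 + 377601/(-487883)) = 317715/(131750 + 377601*(-1/487883)) = 317715/(131750 - 377601/487883) = 317715/(64278207649/487883) = 317715*(487883/64278207649) = 155007747345/64278207649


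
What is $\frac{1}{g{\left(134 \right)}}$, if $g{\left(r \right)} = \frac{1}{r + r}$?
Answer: $268$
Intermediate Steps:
$g{\left(r \right)} = \frac{1}{2 r}$
$\frac{1}{g{\left(134 \right)}} = \frac{1}{\frac{1}{2} \cdot \frac{1}{134}} = \frac{1}{\frac{1}{268}} = 268$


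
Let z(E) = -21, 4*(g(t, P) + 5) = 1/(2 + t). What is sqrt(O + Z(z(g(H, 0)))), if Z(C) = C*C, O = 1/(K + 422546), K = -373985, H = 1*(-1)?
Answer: sqrt(1039953336522)/48561 ≈ 21.000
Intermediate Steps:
H = -1
g(t, P) = -5 + 1/(4*(2 + t))
O = 1/48561 (O = 1/(-373985 + 422546) = 1/48561 ≈ 2.0593e-5)
Z(C) = C**2
sqrt(O + Z(z(g(H, 0)))) = sqrt(1/48561 + (-21)**2) = sqrt(1/48561 + 441) = sqrt(21415402/48561) = sqrt(1039953336522)/48561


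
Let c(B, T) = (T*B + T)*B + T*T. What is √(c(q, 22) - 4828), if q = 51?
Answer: 60*√15 ≈ 232.38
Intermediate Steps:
c(B, T) = T² + B*(T + B*T) (c(B, T) = (B*T + T)*B + T² = (T + B*T)*B + T² = B*(T + B*T) + T² = T² + B*(T + B*T))
√(c(q, 22) - 4828) = √(22*(51 + 22 + 51²) - 4828) = √(22*(51 + 22 + 2601) - 4828) = √(22*2674 - 4828) = √(58828 - 4828) = √54000 = 60*√15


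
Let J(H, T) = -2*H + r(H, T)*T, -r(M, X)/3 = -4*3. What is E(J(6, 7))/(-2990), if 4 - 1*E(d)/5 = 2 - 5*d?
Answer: -601/299 ≈ -2.0100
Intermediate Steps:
r(M, X) = 36 (r(M, X) = -(-12)*3 = -3*(-12) = 36)
J(H, T) = -2*H + 36*T
E(d) = 10 + 25*d (E(d) = 20 - 5*(2 - 5*d) = 20 + (-10 + 25*d) = 10 + 25*d)
E(J(6, 7))/(-2990) = (10 + 25*(-2*6 + 36*7))/(-2990) = (10 + 25*(-12 + 252))*(-1/2990) = (10 + 25*240)*(-1/2990) = (10 + 6000)*(-1/2990) = 6010*(-1/2990) = -601/299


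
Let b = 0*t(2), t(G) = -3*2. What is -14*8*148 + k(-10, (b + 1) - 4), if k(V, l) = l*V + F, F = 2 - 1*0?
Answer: -16544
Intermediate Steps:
t(G) = -6
b = 0 (b = 0*(-6) = 0)
F = 2 (F = 2 + 0 = 2)
k(V, l) = 2 + V*l (k(V, l) = l*V + 2 = V*l + 2 = 2 + V*l)
-14*8*148 + k(-10, (b + 1) - 4) = -14*8*148 + (2 - 10*((0 + 1) - 4)) = -112*148 + (2 - 10*(1 - 4)) = -16576 + (2 - 10*(-3)) = -16576 + (2 + 30) = -16576 + 32 = -16544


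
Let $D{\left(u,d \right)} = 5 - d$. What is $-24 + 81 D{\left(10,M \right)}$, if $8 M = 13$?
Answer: $\frac{1995}{8} \approx 249.38$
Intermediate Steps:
$M = \frac{13}{8}$ ($M = \frac{1}{8} \cdot 13 = \frac{13}{8} \approx 1.625$)
$-24 + 81 D{\left(10,M \right)} = -24 + 81 \left(5 - \frac{13}{8}\right) = -24 + 81 \cdot \frac{27}{8} = -24 + \frac{2187}{8} = \frac{1995}{8}$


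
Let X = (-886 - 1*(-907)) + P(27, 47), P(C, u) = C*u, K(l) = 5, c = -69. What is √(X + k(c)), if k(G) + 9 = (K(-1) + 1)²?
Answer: √1317 ≈ 36.290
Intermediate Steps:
k(G) = 27 (k(G) = -9 + (5 + 1)² = -9 + 6² = -9 + 36 = 27)
X = 1290 (X = (-886 - 1*(-907)) + 27*47 = (-886 + 907) + 1269 = 21 + 1269 = 1290)
√(X + k(c)) = √(1290 + 27) = √1317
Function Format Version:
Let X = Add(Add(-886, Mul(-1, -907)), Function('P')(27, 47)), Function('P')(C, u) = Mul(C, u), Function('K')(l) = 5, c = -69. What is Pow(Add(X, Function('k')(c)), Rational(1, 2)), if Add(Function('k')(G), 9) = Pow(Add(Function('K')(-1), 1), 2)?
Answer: Pow(1317, Rational(1, 2)) ≈ 36.290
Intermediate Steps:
Function('k')(G) = 27 (Function('k')(G) = Add(-9, Pow(Add(5, 1), 2)) = Add(-9, Pow(6, 2)) = Add(-9, 36) = 27)
X = 1290 (X = Add(Add(-886, Mul(-1, -907)), Mul(27, 47)) = Add(Add(-886, 907), 1269) = Add(21, 1269) = 1290)
Pow(Add(X, Function('k')(c)), Rational(1, 2)) = Pow(Add(1290, 27), Rational(1, 2)) = Pow(1317, Rational(1, 2))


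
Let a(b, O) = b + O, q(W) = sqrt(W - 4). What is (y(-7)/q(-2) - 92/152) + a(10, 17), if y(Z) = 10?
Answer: 1003/38 - 5*I*sqrt(6)/3 ≈ 26.395 - 4.0825*I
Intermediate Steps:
q(W) = sqrt(-4 + W)
a(b, O) = O + b
(y(-7)/q(-2) - 92/152) + a(10, 17) = (10/(sqrt(-4 - 2)) - 92/152) + (17 + 10) = (10/(sqrt(-6)) - 92*1/152) + 27 = (10/((I*sqrt(6))) - 23/38) + 27 = (10*(-I*sqrt(6)/6) - 23/38) + 27 = (-5*I*sqrt(6)/3 - 23/38) + 27 = (-23/38 - 5*I*sqrt(6)/3) + 27 = 1003/38 - 5*I*sqrt(6)/3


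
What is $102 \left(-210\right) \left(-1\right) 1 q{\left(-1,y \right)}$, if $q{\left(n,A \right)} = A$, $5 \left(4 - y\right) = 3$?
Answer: $72828$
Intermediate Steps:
$y = \frac{17}{5}$ ($y = 4 - \frac{3}{5} = \frac{17}{5} \approx 3.4$)
$102 \left(-210\right) \left(-1\right) 1 q{\left(-1,y \right)} = 102 \left(-210\right) \left(-1\right) 1 \cdot \frac{17}{5} = - 21420 \left(\left(-1\right) \frac{17}{5}\right) = \left(-21420\right) \left(- \frac{17}{5}\right) = 72828$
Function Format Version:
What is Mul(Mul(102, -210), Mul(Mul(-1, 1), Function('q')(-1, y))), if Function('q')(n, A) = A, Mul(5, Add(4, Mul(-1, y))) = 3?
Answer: 72828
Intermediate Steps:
y = Rational(17, 5) (y = Add(4, Mul(Rational(-1, 5), 3)) = Add(4, Rational(-3, 5)) = Rational(17, 5) ≈ 3.4000)
Mul(Mul(102, -210), Mul(Mul(-1, 1), Function('q')(-1, y))) = Mul(Mul(102, -210), Mul(Mul(-1, 1), Rational(17, 5))) = Mul(-21420, Mul(-1, Rational(17, 5))) = Mul(-21420, Rational(-17, 5)) = 72828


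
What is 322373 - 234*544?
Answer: 195077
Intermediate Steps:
322373 - 234*544 = 322373 - 1*127296 = 322373 - 127296 = 195077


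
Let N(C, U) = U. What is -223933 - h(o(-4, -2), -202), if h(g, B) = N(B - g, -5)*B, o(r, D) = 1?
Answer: -224943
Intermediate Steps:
h(g, B) = -5*B
-223933 - h(o(-4, -2), -202) = -223933 - (-5)*(-202) = -223933 - 1*1010 = -223933 - 1010 = -224943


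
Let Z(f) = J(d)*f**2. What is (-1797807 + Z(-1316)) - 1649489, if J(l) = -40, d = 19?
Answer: -72721536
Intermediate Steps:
Z(f) = -40*f**2
(-1797807 + Z(-1316)) - 1649489 = (-1797807 - 40*(-1316)**2) - 1649489 = (-1797807 - 40*1731856) - 1649489 = (-1797807 - 69274240) - 1649489 = -71072047 - 1649489 = -72721536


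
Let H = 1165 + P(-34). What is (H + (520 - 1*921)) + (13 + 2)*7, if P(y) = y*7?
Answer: 631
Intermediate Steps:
P(y) = 7*y
H = 927 (H = 1165 + 7*(-34) = 1165 - 238 = 927)
(H + (520 - 1*921)) + (13 + 2)*7 = (927 + (520 - 1*921)) + (13 + 2)*7 = (927 + (520 - 921)) + 15*7 = (927 - 401) + 105 = 526 + 105 = 631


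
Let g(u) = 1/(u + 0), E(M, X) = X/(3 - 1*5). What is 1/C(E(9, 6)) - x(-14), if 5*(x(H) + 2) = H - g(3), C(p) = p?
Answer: 68/15 ≈ 4.5333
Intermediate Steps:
E(M, X) = -X/2 (E(M, X) = X/(3 - 5) = X/(-2) = X*(-1/2) = -X/2)
g(u) = 1/u
x(H) = -31/15 + H/5 (x(H) = -2 + (H - 1/3)/5 = -2 + (-1/3 + H)/5 = -2 + (-1/15 + H/5) = -31/15 + H/5)
1/C(E(9, 6)) - x(-14) = 1/(-1/2*6) - (-31/15 + (1/5)*(-14)) = 1/(-3) - (-31/15 - 14/5) = -1/3 - 1*(-73/15) = -1/3 + 73/15 = 68/15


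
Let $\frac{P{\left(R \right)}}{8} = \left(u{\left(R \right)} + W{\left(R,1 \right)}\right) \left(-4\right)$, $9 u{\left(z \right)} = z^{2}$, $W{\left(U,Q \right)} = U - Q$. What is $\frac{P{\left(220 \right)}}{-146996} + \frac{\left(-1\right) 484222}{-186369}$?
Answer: $\frac{78417603898}{20546623143} \approx 3.8166$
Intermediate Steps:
$u{\left(z \right)} = \frac{z^{2}}{9}$
$P{\left(R \right)} = 32 - 32 R - \frac{32 R^{2}}{9}$ ($P{\left(R \right)} = 8 \left(\frac{R^{2}}{9} + \left(R - 1\right)\right) \left(-4\right) = 8 \left(\frac{R^{2}}{9} + \left(-1 + R\right)\right) \left(-4\right) = 8 \left(-1 + R + \frac{R^{2}}{9}\right) \left(-4\right) = 8 \left(4 - 4 R - \frac{4 R^{2}}{9}\right) = 32 - 32 R - \frac{32 R^{2}}{9}$)
$\frac{P{\left(220 \right)}}{-146996} + \frac{\left(-1\right) 484222}{-186369} = \frac{32 - 7040 - \frac{32 \cdot 220^{2}}{9}}{-146996} + \frac{\left(-1\right) 484222}{-186369} = \left(32 - 7040 - \frac{1548800}{9}\right) \left(- \frac{1}{146996}\right) - - \frac{484222}{186369} = \left(32 - 7040 - \frac{1548800}{9}\right) \left(- \frac{1}{146996}\right) + \frac{484222}{186369} = \left(- \frac{1611872}{9}\right) \left(- \frac{1}{146996}\right) + \frac{484222}{186369} = \frac{402968}{330741} + \frac{484222}{186369} = \frac{78417603898}{20546623143}$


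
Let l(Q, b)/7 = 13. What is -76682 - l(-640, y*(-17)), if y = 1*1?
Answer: -76773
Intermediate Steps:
y = 1
l(Q, b) = 91 (l(Q, b) = 7*13 = 91)
-76682 - l(-640, y*(-17)) = -76682 - 1*91 = -76682 - 91 = -76773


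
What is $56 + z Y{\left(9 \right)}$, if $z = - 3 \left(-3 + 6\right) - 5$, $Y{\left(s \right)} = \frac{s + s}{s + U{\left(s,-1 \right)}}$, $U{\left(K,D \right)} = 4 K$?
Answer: $\frac{252}{5} \approx 50.4$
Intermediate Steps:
$Y{\left(s \right)} = \frac{2}{5}$ ($Y{\left(s \right)} = \frac{s + s}{s + 4 s} = \frac{2 s}{5 s} = 2 s \frac{1}{5 s} = \frac{2}{5}$)
$z = -14$ ($z = \left(-3\right) 3 - 5 = -9 - 5 = -14$)
$56 + z Y{\left(9 \right)} = 56 - \frac{28}{5} = \frac{252}{5}$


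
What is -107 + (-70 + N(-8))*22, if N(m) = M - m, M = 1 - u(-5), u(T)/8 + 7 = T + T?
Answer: 1543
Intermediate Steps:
u(T) = -56 + 16*T (u(T) = -56 + 8*(T + T) = -56 + 8*(2*T) = -56 + 16*T)
M = 137 (M = 1 - (-56 + 16*(-5)) = 1 - (-56 - 80) = 1 - 1*(-136) = 1 + 136 = 137)
N(m) = 137 - m
-107 + (-70 + N(-8))*22 = -107 + (-70 + (137 - 1*(-8)))*22 = -107 + (-70 + (137 + 8))*22 = -107 + (-70 + 145)*22 = -107 + 75*22 = -107 + 1650 = 1543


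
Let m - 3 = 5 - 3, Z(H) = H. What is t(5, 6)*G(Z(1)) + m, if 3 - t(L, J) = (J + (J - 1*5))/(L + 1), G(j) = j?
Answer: 41/6 ≈ 6.8333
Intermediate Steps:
t(L, J) = 3 - (-5 + 2*J)/(1 + L) (t(L, J) = 3 - (J + (J - 1*5))/(L + 1) = 3 - (J + (J - 5))/(1 + L) = 3 - (J + (-5 + J))/(1 + L) = 3 - (-5 + 2*J)/(1 + L))
m = 5 (m = 3 + (5 - 3) = 3 + 2 = 5)
t(5, 6)*G(Z(1)) + m = ((8 - 2*6 + 3*5)/(1 + 5))*1 + 5 = ((8 - 12 + 15)/6)*1 + 5 = ((⅙)*11)*1 + 5 = (11/6)*1 + 5 = 11/6 + 5 = 41/6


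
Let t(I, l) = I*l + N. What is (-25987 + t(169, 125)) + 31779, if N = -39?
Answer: 26878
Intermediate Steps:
t(I, l) = -39 + I*l (t(I, l) = I*l - 39 = -39 + I*l)
(-25987 + t(169, 125)) + 31779 = (-25987 + (-39 + 169*125)) + 31779 = (-25987 + (-39 + 21125)) + 31779 = (-25987 + 21086) + 31779 = -4901 + 31779 = 26878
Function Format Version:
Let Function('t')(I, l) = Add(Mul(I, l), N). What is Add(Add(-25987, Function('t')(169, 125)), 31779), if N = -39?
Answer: 26878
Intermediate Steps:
Function('t')(I, l) = Add(-39, Mul(I, l)) (Function('t')(I, l) = Add(Mul(I, l), -39) = Add(-39, Mul(I, l)))
Add(Add(-25987, Function('t')(169, 125)), 31779) = Add(Add(-25987, Add(-39, Mul(169, 125))), 31779) = Add(Add(-25987, Add(-39, 21125)), 31779) = Add(Add(-25987, 21086), 31779) = Add(-4901, 31779) = 26878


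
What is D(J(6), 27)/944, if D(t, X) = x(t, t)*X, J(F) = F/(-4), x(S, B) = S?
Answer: -81/1888 ≈ -0.042903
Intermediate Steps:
J(F) = -F/4 (J(F) = F*(-¼) = -F/4)
D(t, X) = X*t (D(t, X) = t*X = X*t)
D(J(6), 27)/944 = (27*(-¼*6))/944 = (27*(-3/2))*(1/944) = -81/2*1/944 = -81/1888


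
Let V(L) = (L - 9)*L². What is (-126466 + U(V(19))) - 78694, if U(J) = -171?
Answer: -205331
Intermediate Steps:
V(L) = L²*(-9 + L) (V(L) = (-9 + L)*L² = L²*(-9 + L))
(-126466 + U(V(19))) - 78694 = (-126466 - 171) - 78694 = -126637 - 78694 = -205331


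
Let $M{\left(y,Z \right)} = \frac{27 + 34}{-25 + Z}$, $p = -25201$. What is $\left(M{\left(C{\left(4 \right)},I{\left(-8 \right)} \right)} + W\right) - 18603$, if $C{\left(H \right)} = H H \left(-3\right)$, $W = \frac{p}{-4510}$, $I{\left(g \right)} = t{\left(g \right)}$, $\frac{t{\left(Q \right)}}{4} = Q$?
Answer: $- \frac{434646533}{23370} \approx -18598.0$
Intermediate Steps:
$t{\left(Q \right)} = 4 Q$
$I{\left(g \right)} = 4 g$
$W = \frac{2291}{410}$ ($W = - \frac{25201}{-4510} = \left(-25201\right) \left(- \frac{1}{4510}\right) = \frac{2291}{410} \approx 5.5878$)
$C{\left(H \right)} = - 3 H^{2}$ ($C{\left(H \right)} = H^{2} \left(-3\right) = - 3 H^{2}$)
$M{\left(y,Z \right)} = \frac{61}{-25 + Z}$
$\left(M{\left(C{\left(4 \right)},I{\left(-8 \right)} \right)} + W\right) - 18603 = \left(\frac{61}{-25 + 4 \left(-8\right)} + \frac{2291}{410}\right) - 18603 = \left(\frac{61}{-25 - 32} + \frac{2291}{410}\right) - 18603 = \left(\frac{61}{-57} + \frac{2291}{410}\right) - 18603 = \left(61 \left(- \frac{1}{57}\right) + \frac{2291}{410}\right) - 18603 = \left(- \frac{61}{57} + \frac{2291}{410}\right) - 18603 = \frac{105577}{23370} - 18603 = - \frac{434646533}{23370}$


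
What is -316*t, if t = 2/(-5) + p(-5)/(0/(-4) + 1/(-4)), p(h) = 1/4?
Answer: 2212/5 ≈ 442.40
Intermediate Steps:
p(h) = 1/4
t = -7/5 (t = 2/(-5) + 1/(4*(0/(-4) + 1/(-4))) = 2*(-1/5) + 1/(4*(0*(-1/4) + 1*(-1/4))) = -2/5 + 1/(4*(0 - 1/4)) = -2/5 + 1/(4*(-1/4)) = -2/5 + (1/4)*(-4) = -2/5 - 1 = -7/5 ≈ -1.4000)
-316*t = -316*(-7/5) = 2212/5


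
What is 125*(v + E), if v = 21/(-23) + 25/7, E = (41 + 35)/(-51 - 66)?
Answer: 4730000/18837 ≈ 251.10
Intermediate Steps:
E = -76/117 (E = 76/(-117) = 76*(-1/117) = -76/117 ≈ -0.64957)
v = 428/161 (v = 21*(-1/23) + 25*(⅐) = -21/23 + 25/7 = 428/161 ≈ 2.6584)
125*(v + E) = 125*(428/161 - 76/117) = 125*(37840/18837) = 4730000/18837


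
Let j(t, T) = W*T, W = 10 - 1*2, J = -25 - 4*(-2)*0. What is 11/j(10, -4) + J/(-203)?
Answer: -1433/6496 ≈ -0.22060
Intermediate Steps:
J = -25 (J = -25 - (-8)*0 = -25 - 1*0 = -25 + 0 = -25)
W = 8 (W = 10 - 2 = 8)
j(t, T) = 8*T
11/j(10, -4) + J/(-203) = 11/((8*(-4))) - 25/(-203) = 11/(-32) - 25*(-1/203) = 11*(-1/32) + 25/203 = -11/32 + 25/203 = -1433/6496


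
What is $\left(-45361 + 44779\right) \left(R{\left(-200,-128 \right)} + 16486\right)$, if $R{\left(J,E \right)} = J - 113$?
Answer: $-9412686$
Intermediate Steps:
$R{\left(J,E \right)} = -113 + J$
$\left(-45361 + 44779\right) \left(R{\left(-200,-128 \right)} + 16486\right) = \left(-45361 + 44779\right) \left(\left(-113 - 200\right) + 16486\right) = - 582 \left(-313 + 16486\right) = \left(-582\right) 16173 = -9412686$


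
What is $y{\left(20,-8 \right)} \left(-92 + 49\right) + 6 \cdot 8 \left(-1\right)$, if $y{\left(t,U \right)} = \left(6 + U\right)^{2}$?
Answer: $-220$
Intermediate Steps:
$y{\left(20,-8 \right)} \left(-92 + 49\right) + 6 \cdot 8 \left(-1\right) = \left(6 - 8\right)^{2} \left(-92 + 49\right) + 6 \cdot 8 \left(-1\right) = \left(-2\right)^{2} \left(-43\right) + 48 \left(-1\right) = 4 \left(-43\right) - 48 = -172 - 48 = -220$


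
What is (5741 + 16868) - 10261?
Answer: 12348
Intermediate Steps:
(5741 + 16868) - 10261 = 22609 - 10261 = 12348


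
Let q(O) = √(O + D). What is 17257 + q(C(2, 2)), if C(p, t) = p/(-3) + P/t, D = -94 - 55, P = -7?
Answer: 17257 + I*√5514/6 ≈ 17257.0 + 12.376*I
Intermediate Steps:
D = -149
C(p, t) = -7/t - p/3 (C(p, t) = p/(-3) - 7/t = p*(-⅓) - 7/t = -p/3 - 7/t = -7/t - p/3)
q(O) = √(-149 + O) (q(O) = √(O - 149) = √(-149 + O))
17257 + q(C(2, 2)) = 17257 + √(-149 + (-7/2 - ⅓*2)) = 17257 + √(-149 + (-7*½ - ⅔)) = 17257 + √(-149 + (-7/2 - ⅔)) = 17257 + √(-149 - 25/6) = 17257 + √(-919/6) = 17257 + I*√5514/6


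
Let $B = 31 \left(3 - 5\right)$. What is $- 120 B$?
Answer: $7440$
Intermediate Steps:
$B = -62$ ($B = 31 \left(-2\right) = -62$)
$- 120 B = \left(-120\right) \left(-62\right) = 7440$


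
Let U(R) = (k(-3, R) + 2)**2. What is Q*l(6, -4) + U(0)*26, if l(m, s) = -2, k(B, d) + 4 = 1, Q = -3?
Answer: 32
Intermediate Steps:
k(B, d) = -3 (k(B, d) = -4 + 1 = -3)
U(R) = 1 (U(R) = (-3 + 2)**2 = (-1)**2 = 1)
Q*l(6, -4) + U(0)*26 = -3*(-2) + 1*26 = 6 + 26 = 32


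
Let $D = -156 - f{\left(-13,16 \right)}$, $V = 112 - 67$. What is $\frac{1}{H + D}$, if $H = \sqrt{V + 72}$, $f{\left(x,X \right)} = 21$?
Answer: $- \frac{59}{10404} - \frac{\sqrt{13}}{10404} \approx -0.0060174$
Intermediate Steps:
$V = 45$ ($V = 112 - 67 = 45$)
$D = -177$ ($D = -156 - 21 = -177$)
$H = 3 \sqrt{13}$ ($H = \sqrt{45 + 72} = \sqrt{117} = 3 \sqrt{13} \approx 10.817$)
$\frac{1}{H + D} = \frac{1}{3 \sqrt{13} - 177} = \frac{1}{-177 + 3 \sqrt{13}}$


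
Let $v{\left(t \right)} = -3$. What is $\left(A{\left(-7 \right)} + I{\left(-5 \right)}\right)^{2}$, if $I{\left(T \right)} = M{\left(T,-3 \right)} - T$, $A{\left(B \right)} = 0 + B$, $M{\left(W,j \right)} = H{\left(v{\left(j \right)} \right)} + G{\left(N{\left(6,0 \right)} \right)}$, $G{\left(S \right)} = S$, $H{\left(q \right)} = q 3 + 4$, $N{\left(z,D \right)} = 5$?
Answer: $4$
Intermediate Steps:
$H{\left(q \right)} = 4 + 3 q$ ($H{\left(q \right)} = 3 q + 4 = 4 + 3 q$)
$M{\left(W,j \right)} = 0$ ($M{\left(W,j \right)} = \left(4 + 3 \left(-3\right)\right) + 5 = \left(4 - 9\right) + 5 = -5 + 5 = 0$)
$A{\left(B \right)} = B$
$I{\left(T \right)} = - T$ ($I{\left(T \right)} = 0 - T = - T$)
$\left(A{\left(-7 \right)} + I{\left(-5 \right)}\right)^{2} = \left(-7 - -5\right)^{2} = \left(-7 + 5\right)^{2} = \left(-2\right)^{2} = 4$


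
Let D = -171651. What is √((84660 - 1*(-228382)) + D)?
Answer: √141391 ≈ 376.02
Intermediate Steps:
√((84660 - 1*(-228382)) + D) = √((84660 - 1*(-228382)) - 171651) = √((84660 + 228382) - 171651) = √(313042 - 171651) = √141391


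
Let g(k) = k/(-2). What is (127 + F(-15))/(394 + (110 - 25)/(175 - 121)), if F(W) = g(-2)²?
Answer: 6912/21361 ≈ 0.32358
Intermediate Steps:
g(k) = -k/2 (g(k) = k*(-½) = -k/2)
F(W) = 1 (F(W) = (-½*(-2))² = 1² = 1)
(127 + F(-15))/(394 + (110 - 25)/(175 - 121)) = (127 + 1)/(394 + (110 - 25)/(175 - 121)) = 128/(394 + 85/54) = 128/(21361/54) = 128*(54/21361) = 6912/21361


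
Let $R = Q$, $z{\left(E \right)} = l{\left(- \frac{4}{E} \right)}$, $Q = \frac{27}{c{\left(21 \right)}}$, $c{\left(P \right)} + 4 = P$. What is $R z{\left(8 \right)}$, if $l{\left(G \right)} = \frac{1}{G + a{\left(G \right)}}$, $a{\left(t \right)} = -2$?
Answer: $- \frac{54}{85} \approx -0.63529$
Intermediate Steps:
$c{\left(P \right)} = -4 + P$
$l{\left(G \right)} = \frac{1}{-2 + G}$ ($l{\left(G \right)} = \frac{1}{G - 2} = \frac{1}{-2 + G}$)
$Q = \frac{27}{17}$ ($Q = \frac{27}{-4 + 21} = \frac{27}{17} \approx 1.5882$)
$z{\left(E \right)} = \frac{1}{-2 - \frac{4}{E}}$
$R = \frac{27}{17} \approx 1.5882$
$R z{\left(8 \right)} = \frac{27 \left(\left(-1\right) 8 \frac{1}{4 + 2 \cdot 8}\right)}{17} = \frac{27 \left(\left(-1\right) 8 \frac{1}{4 + 16}\right)}{17} = \frac{27 \left(\left(-1\right) 8 \cdot \frac{1}{20}\right)}{17} = \frac{27}{17} \left(- \frac{2}{5}\right) = - \frac{54}{85}$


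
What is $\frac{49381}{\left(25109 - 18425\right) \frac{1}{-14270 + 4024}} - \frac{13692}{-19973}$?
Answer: $- \frac{5052701072035}{66749766} \approx -75696.0$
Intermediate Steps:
$\frac{49381}{\left(25109 - 18425\right) \frac{1}{-14270 + 4024}} - \frac{13692}{-19973} = \frac{49381}{6684 \frac{1}{-10246}} - - \frac{13692}{19973} = \frac{49381}{6684 \left(- \frac{1}{10246}\right)} + \frac{13692}{19973} = \frac{49381}{- \frac{3342}{5123}} + \frac{13692}{19973} = 49381 \left(- \frac{5123}{3342}\right) + \frac{13692}{19973} = - \frac{252978863}{3342} + \frac{13692}{19973} = - \frac{5052701072035}{66749766}$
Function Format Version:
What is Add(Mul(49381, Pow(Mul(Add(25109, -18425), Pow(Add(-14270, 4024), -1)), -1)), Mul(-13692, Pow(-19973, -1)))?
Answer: Rational(-5052701072035, 66749766) ≈ -75696.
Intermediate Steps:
Add(Mul(49381, Pow(Mul(Add(25109, -18425), Pow(Add(-14270, 4024), -1)), -1)), Mul(-13692, Pow(-19973, -1))) = Add(Mul(49381, Pow(Mul(6684, Pow(-10246, -1)), -1)), Mul(-13692, Rational(-1, 19973))) = Add(Mul(49381, Pow(Mul(6684, Rational(-1, 10246)), -1)), Rational(13692, 19973)) = Add(Mul(49381, Pow(Rational(-3342, 5123), -1)), Rational(13692, 19973)) = Add(Mul(49381, Rational(-5123, 3342)), Rational(13692, 19973)) = Add(Rational(-252978863, 3342), Rational(13692, 19973)) = Rational(-5052701072035, 66749766)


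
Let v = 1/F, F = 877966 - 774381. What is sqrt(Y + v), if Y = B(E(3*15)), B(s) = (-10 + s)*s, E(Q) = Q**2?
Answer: 2*sqrt(10945455193171990)/103585 ≈ 2020.0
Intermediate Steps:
B(s) = s*(-10 + s)
F = 103585
v = 1/103585 ≈ 9.6539e-6
Y = 4080375 (Y = (3*15)**2*(-10 + (3*15)**2) = 45**2*(-10 + 45**2) = 2025*(-10 + 2025) = 2025*2015 = 4080375)
sqrt(Y + v) = sqrt(4080375 + 1/103585) = sqrt(422665644376/103585) = 2*sqrt(10945455193171990)/103585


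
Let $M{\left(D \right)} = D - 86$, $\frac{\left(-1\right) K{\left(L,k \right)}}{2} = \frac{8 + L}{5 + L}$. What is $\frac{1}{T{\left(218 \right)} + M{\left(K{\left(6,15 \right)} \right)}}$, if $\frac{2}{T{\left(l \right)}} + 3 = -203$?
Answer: $- \frac{1133}{100333} \approx -0.011292$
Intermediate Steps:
$T{\left(l \right)} = - \frac{1}{103}$ ($T{\left(l \right)} = \frac{2}{-3 - 203} = \frac{2}{-206} = 2 \left(- \frac{1}{206}\right) = - \frac{1}{103}$)
$K{\left(L,k \right)} = - \frac{2 \left(8 + L\right)}{5 + L}$ ($K{\left(L,k \right)} = - 2 \frac{8 + L}{5 + L} = - \frac{2 \left(8 + L\right)}{5 + L}$)
$M{\left(D \right)} = -86 + D$
$\frac{1}{T{\left(218 \right)} + M{\left(K{\left(6,15 \right)} \right)}} = \frac{1}{- \frac{1}{103} - \left(86 - \frac{2 \left(-8 - 6\right)}{5 + 6}\right)} = \frac{1}{- \frac{1}{103} - \left(86 - \frac{2 \left(-8 - 6\right)}{11}\right)} = \frac{1}{- \frac{1}{103} - \left(86 - - \frac{28}{11}\right)} = \frac{1}{- \frac{1}{103} - \frac{974}{11}} = \frac{1}{- \frac{100333}{1133}} = - \frac{1133}{100333}$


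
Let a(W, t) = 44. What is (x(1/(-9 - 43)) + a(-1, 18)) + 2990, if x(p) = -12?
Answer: 3022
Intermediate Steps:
(x(1/(-9 - 43)) + a(-1, 18)) + 2990 = (-12 + 44) + 2990 = 32 + 2990 = 3022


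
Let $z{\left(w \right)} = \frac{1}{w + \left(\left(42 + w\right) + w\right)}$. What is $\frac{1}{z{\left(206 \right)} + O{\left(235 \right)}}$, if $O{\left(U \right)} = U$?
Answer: $\frac{660}{155101} \approx 0.0042553$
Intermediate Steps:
$z{\left(w \right)} = \frac{1}{42 + 3 w}$ ($z{\left(w \right)} = \frac{1}{w + \left(42 + 2 w\right)} = \frac{1}{42 + 3 w}$)
$\frac{1}{z{\left(206 \right)} + O{\left(235 \right)}} = \frac{1}{\frac{1}{3 \left(14 + 206\right)} + 235} = \frac{1}{\frac{1}{3 \cdot 220} + 235} = \frac{1}{\frac{1}{3} \cdot \frac{1}{220} + 235} = \frac{1}{\frac{1}{660} + 235} = \frac{1}{\frac{155101}{660}} = \frac{660}{155101}$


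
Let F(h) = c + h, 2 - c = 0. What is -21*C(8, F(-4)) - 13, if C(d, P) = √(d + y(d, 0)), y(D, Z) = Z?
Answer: -13 - 42*√2 ≈ -72.397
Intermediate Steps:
c = 2 (c = 2 - 1*0 = 2 + 0 = 2)
F(h) = 2 + h
C(d, P) = √d (C(d, P) = √(d + 0) = √d)
-21*C(8, F(-4)) - 13 = -42*√2 - 13 = -13 - 42*√2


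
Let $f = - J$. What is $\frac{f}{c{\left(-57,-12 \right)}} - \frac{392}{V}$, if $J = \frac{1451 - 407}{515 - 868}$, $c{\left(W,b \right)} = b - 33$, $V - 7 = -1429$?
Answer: $\frac{263464}{1254915} \approx 0.20995$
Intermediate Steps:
$V = -1422$ ($V = 7 - 1429 = -1422$)
$c{\left(W,b \right)} = -33 + b$
$J = - \frac{1044}{353}$ ($J = \frac{1044}{-353} = 1044 \left(- \frac{1}{353}\right) = - \frac{1044}{353} \approx -2.9575$)
$f = \frac{1044}{353}$ ($f = \left(-1\right) \left(- \frac{1044}{353}\right) = \frac{1044}{353} \approx 2.9575$)
$\frac{f}{c{\left(-57,-12 \right)}} - \frac{392}{V} = \frac{1044}{353 \left(-33 - 12\right)} - \frac{392}{-1422} = \frac{1044}{353 \left(-45\right)} - - \frac{196}{711} = \frac{1044}{353} \left(- \frac{1}{45}\right) + \frac{196}{711} = - \frac{116}{1765} + \frac{196}{711} = \frac{263464}{1254915}$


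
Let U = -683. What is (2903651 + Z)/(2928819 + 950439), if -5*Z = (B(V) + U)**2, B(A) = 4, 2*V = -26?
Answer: 2342869/3232715 ≈ 0.72474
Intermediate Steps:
V = -13 (V = (1/2)*(-26) = -13)
Z = -461041/5 (Z = -(4 - 683)**2/5 = -1/5*(-679)**2 = -1/5*461041 = -461041/5 ≈ -92208.)
(2903651 + Z)/(2928819 + 950439) = (2903651 - 461041/5)/(2928819 + 950439) = (14057214/5)/3879258 = (14057214/5)*(1/3879258) = 2342869/3232715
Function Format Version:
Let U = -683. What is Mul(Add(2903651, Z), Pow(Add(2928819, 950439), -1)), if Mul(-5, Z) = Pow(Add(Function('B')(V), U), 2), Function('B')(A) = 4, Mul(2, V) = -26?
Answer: Rational(2342869, 3232715) ≈ 0.72474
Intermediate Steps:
V = -13 (V = Mul(Rational(1, 2), -26) = -13)
Z = Rational(-461041, 5) (Z = Mul(Rational(-1, 5), Pow(Add(4, -683), 2)) = Mul(Rational(-1, 5), Pow(-679, 2)) = Mul(Rational(-1, 5), 461041) = Rational(-461041, 5) ≈ -92208.)
Mul(Add(2903651, Z), Pow(Add(2928819, 950439), -1)) = Mul(Add(2903651, Rational(-461041, 5)), Pow(Add(2928819, 950439), -1)) = Mul(Rational(14057214, 5), Pow(3879258, -1)) = Mul(Rational(14057214, 5), Rational(1, 3879258)) = Rational(2342869, 3232715)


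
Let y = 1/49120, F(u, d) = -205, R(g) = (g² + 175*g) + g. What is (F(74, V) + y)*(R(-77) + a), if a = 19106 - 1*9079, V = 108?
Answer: -6051828999/12280 ≈ -4.9282e+5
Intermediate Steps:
R(g) = g² + 176*g
y = 1/49120 ≈ 2.0358e-5
a = 10027 (a = 19106 - 9079 = 10027)
(F(74, V) + y)*(R(-77) + a) = (-205 + 1/49120)*(-77*(176 - 77) + 10027) = -10069599*(-77*99 + 10027)/49120 = -10069599*(-7623 + 10027)/49120 = -10069599/49120*2404 = -6051828999/12280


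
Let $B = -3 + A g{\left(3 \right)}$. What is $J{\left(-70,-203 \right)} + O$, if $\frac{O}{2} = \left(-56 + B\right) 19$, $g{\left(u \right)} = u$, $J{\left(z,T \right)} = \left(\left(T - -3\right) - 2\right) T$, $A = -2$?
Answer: $38536$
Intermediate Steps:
$J{\left(z,T \right)} = T \left(1 + T\right)$ ($J{\left(z,T \right)} = \left(\left(T + 3\right) - 2\right) T = \left(\left(3 + T\right) - 2\right) T = \left(1 + T\right) T = T \left(1 + T\right)$)
$B = -9$ ($B = -3 - 6 = -9$)
$O = -2470$ ($O = 2 \left(-56 - 9\right) 19 = 2 \left(\left(-65\right) 19\right) = 2 \left(-1235\right) = -2470$)
$J{\left(-70,-203 \right)} + O = - 203 \left(1 - 203\right) - 2470 = \left(-203\right) \left(-202\right) - 2470 = 41006 - 2470 = 38536$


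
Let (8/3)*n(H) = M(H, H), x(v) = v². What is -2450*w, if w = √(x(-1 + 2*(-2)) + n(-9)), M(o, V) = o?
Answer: -1225*√346/2 ≈ -11393.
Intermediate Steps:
n(H) = 3*H/8
w = √346/4 (w = √((-1 + 2*(-2))² + (3/8)*(-9)) = √((-1 - 4)² - 27/8) = √((-5)² - 27/8) = √(25 - 27/8) = √(173/8) = √346/4 ≈ 4.6503)
-2450*w = -1225*√346/2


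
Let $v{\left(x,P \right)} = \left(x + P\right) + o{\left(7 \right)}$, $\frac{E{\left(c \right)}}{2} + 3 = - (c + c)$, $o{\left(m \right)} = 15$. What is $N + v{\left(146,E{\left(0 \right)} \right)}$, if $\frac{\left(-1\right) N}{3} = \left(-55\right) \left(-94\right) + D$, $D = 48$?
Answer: $-15499$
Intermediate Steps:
$E{\left(c \right)} = -6 - 4 c$ ($E{\left(c \right)} = -6 + 2 \left(- (c + c)\right) = -6 + 2 \left(- 2 c\right) = -6 - 4 c$)
$N = -15654$ ($N = - 3 \left(\left(-55\right) \left(-94\right) + 48\right) = - 3 \left(5170 + 48\right) = \left(-3\right) 5218 = -15654$)
$v{\left(x,P \right)} = 15 + P + x$ ($v{\left(x,P \right)} = \left(x + P\right) + 15 = \left(P + x\right) + 15 = 15 + P + x$)
$N + v{\left(146,E{\left(0 \right)} \right)} = -15654 + \left(15 - 6 + 146\right) = -15654 + 155 = -15499$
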